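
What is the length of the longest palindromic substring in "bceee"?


Input: "bceee"
Checking substrings for palindromes:
  [2:5] "eee" (len 3) => palindrome
  [2:4] "ee" (len 2) => palindrome
  [3:5] "ee" (len 2) => palindrome
Longest palindromic substring: "eee" with length 3

3


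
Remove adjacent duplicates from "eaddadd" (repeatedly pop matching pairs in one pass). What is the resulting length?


Input: eaddadd
Stack-based adjacent duplicate removal:
  Read 'e': push. Stack: e
  Read 'a': push. Stack: ea
  Read 'd': push. Stack: ead
  Read 'd': matches stack top 'd' => pop. Stack: ea
  Read 'a': matches stack top 'a' => pop. Stack: e
  Read 'd': push. Stack: ed
  Read 'd': matches stack top 'd' => pop. Stack: e
Final stack: "e" (length 1)

1


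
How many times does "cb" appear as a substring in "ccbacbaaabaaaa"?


Searching for "cb" in "ccbacbaaabaaaa"
Scanning each position:
  Position 0: "cc" => no
  Position 1: "cb" => MATCH
  Position 2: "ba" => no
  Position 3: "ac" => no
  Position 4: "cb" => MATCH
  Position 5: "ba" => no
  Position 6: "aa" => no
  Position 7: "aa" => no
  Position 8: "ab" => no
  Position 9: "ba" => no
  Position 10: "aa" => no
  Position 11: "aa" => no
  Position 12: "aa" => no
Total occurrences: 2

2


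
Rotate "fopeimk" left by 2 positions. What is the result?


Input: "fopeimk", rotate left by 2
First 2 characters: "fo"
Remaining characters: "peimk"
Concatenate remaining + first: "peimk" + "fo" = "peimkfo"

peimkfo


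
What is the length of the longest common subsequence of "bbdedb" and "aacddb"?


LCS of "bbdedb" and "aacddb"
DP table:
           a    a    c    d    d    b
      0    0    0    0    0    0    0
  b   0    0    0    0    0    0    1
  b   0    0    0    0    0    0    1
  d   0    0    0    0    1    1    1
  e   0    0    0    0    1    1    1
  d   0    0    0    0    1    2    2
  b   0    0    0    0    1    2    3
LCS length = dp[6][6] = 3

3


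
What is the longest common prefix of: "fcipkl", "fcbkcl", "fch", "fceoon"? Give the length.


Words: fcipkl, fcbkcl, fch, fceoon
  Position 0: all 'f' => match
  Position 1: all 'c' => match
  Position 2: ('i', 'b', 'h', 'e') => mismatch, stop
LCP = "fc" (length 2)

2


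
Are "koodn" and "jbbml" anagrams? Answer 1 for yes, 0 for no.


Strings: "koodn", "jbbml"
Sorted first:  dknoo
Sorted second: bbjlm
Differ at position 0: 'd' vs 'b' => not anagrams

0


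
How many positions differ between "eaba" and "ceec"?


Comparing "eaba" and "ceec" position by position:
  Position 0: 'e' vs 'c' => DIFFER
  Position 1: 'a' vs 'e' => DIFFER
  Position 2: 'b' vs 'e' => DIFFER
  Position 3: 'a' vs 'c' => DIFFER
Positions that differ: 4

4


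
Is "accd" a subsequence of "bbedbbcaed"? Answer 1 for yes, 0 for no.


Check if "accd" is a subsequence of "bbedbbcaed"
Greedy scan:
  Position 0 ('b'): no match needed
  Position 1 ('b'): no match needed
  Position 2 ('e'): no match needed
  Position 3 ('d'): no match needed
  Position 4 ('b'): no match needed
  Position 5 ('b'): no match needed
  Position 6 ('c'): no match needed
  Position 7 ('a'): matches sub[0] = 'a'
  Position 8 ('e'): no match needed
  Position 9 ('d'): no match needed
Only matched 1/4 characters => not a subsequence

0


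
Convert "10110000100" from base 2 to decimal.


Input: "10110000100" in base 2
Positional expansion:
  Digit '1' (value 1) x 2^10 = 1024
  Digit '0' (value 0) x 2^9 = 0
  Digit '1' (value 1) x 2^8 = 256
  Digit '1' (value 1) x 2^7 = 128
  Digit '0' (value 0) x 2^6 = 0
  Digit '0' (value 0) x 2^5 = 0
  Digit '0' (value 0) x 2^4 = 0
  Digit '0' (value 0) x 2^3 = 0
  Digit '1' (value 1) x 2^2 = 4
  Digit '0' (value 0) x 2^1 = 0
  Digit '0' (value 0) x 2^0 = 0
Sum = 1412

1412


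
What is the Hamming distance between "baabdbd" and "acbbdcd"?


Comparing "baabdbd" and "acbbdcd" position by position:
  Position 0: 'b' vs 'a' => differ
  Position 1: 'a' vs 'c' => differ
  Position 2: 'a' vs 'b' => differ
  Position 3: 'b' vs 'b' => same
  Position 4: 'd' vs 'd' => same
  Position 5: 'b' vs 'c' => differ
  Position 6: 'd' vs 'd' => same
Total differences (Hamming distance): 4

4


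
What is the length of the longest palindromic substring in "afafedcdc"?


Input: "afafedcdc"
Checking substrings for palindromes:
  [0:3] "afa" (len 3) => palindrome
  [1:4] "faf" (len 3) => palindrome
  [5:8] "dcd" (len 3) => palindrome
  [6:9] "cdc" (len 3) => palindrome
Longest palindromic substring: "afa" with length 3

3


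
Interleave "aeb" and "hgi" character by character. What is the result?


Interleaving "aeb" and "hgi":
  Position 0: 'a' from first, 'h' from second => "ah"
  Position 1: 'e' from first, 'g' from second => "eg"
  Position 2: 'b' from first, 'i' from second => "bi"
Result: ahegbi

ahegbi


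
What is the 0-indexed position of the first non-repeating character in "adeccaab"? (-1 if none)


Input: adeccaab
Character frequencies:
  'a': 3
  'b': 1
  'c': 2
  'd': 1
  'e': 1
Scanning left to right for freq == 1:
  Position 0 ('a'): freq=3, skip
  Position 1 ('d'): unique! => answer = 1

1


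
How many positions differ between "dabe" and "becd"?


Comparing "dabe" and "becd" position by position:
  Position 0: 'd' vs 'b' => DIFFER
  Position 1: 'a' vs 'e' => DIFFER
  Position 2: 'b' vs 'c' => DIFFER
  Position 3: 'e' vs 'd' => DIFFER
Positions that differ: 4

4


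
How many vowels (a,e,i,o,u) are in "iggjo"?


Input: iggjo
Checking each character:
  'i' at position 0: vowel (running total: 1)
  'g' at position 1: consonant
  'g' at position 2: consonant
  'j' at position 3: consonant
  'o' at position 4: vowel (running total: 2)
Total vowels: 2

2


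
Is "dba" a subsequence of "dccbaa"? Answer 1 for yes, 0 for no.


Check if "dba" is a subsequence of "dccbaa"
Greedy scan:
  Position 0 ('d'): matches sub[0] = 'd'
  Position 1 ('c'): no match needed
  Position 2 ('c'): no match needed
  Position 3 ('b'): matches sub[1] = 'b'
  Position 4 ('a'): matches sub[2] = 'a'
  Position 5 ('a'): no match needed
All 3 characters matched => is a subsequence

1


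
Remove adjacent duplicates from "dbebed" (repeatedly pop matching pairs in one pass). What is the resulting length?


Input: dbebed
Stack-based adjacent duplicate removal:
  Read 'd': push. Stack: d
  Read 'b': push. Stack: db
  Read 'e': push. Stack: dbe
  Read 'b': push. Stack: dbeb
  Read 'e': push. Stack: dbebe
  Read 'd': push. Stack: dbebed
Final stack: "dbebed" (length 6)

6


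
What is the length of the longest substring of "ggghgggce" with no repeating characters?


Input: "ggghgggce"
Sliding window (track last position of each char):
  Position 0 ('g'): window [0,0] length 1 -- new best
  Position 1 ('g'): repeat (last at 0), move window start to 1
  Position 1 ('g'): window [1,1] length 1
  Position 2 ('g'): repeat (last at 1), move window start to 2
  Position 2 ('g'): window [2,2] length 1
  Position 3 ('h'): window [2,3] length 2 -- new best
  Position 4 ('g'): repeat (last at 2), move window start to 3
  Position 4 ('g'): window [3,4] length 2
  Position 5 ('g'): repeat (last at 4), move window start to 5
  Position 5 ('g'): window [5,5] length 1
  Position 6 ('g'): repeat (last at 5), move window start to 6
  Position 6 ('g'): window [6,6] length 1
  Position 7 ('c'): window [6,7] length 2
  Position 8 ('e'): window [6,8] length 3 -- new best
Longest substring with no repeats: "gce" with length 3

3


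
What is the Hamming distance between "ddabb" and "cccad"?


Comparing "ddabb" and "cccad" position by position:
  Position 0: 'd' vs 'c' => differ
  Position 1: 'd' vs 'c' => differ
  Position 2: 'a' vs 'c' => differ
  Position 3: 'b' vs 'a' => differ
  Position 4: 'b' vs 'd' => differ
Total differences (Hamming distance): 5

5


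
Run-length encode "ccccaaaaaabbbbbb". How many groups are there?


Input: ccccaaaaaabbbbbb
Scanning for consecutive runs:
  Group 1: 'c' x 4 (positions 0-3)
  Group 2: 'a' x 6 (positions 4-9)
  Group 3: 'b' x 6 (positions 10-15)
Total groups: 3

3


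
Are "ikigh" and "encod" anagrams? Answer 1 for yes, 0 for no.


Strings: "ikigh", "encod"
Sorted first:  ghiik
Sorted second: cdeno
Differ at position 0: 'g' vs 'c' => not anagrams

0


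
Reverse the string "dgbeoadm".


Input: dgbeoadm
Reading characters right to left:
  Position 7: 'm'
  Position 6: 'd'
  Position 5: 'a'
  Position 4: 'o'
  Position 3: 'e'
  Position 2: 'b'
  Position 1: 'g'
  Position 0: 'd'
Reversed: mdaoebgd

mdaoebgd


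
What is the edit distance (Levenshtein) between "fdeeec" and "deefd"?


Computing edit distance: "fdeeec" -> "deefd"
DP table:
           d    e    e    f    d
      0    1    2    3    4    5
  f   1    1    2    3    3    4
  d   2    1    2    3    4    3
  e   3    2    1    2    3    4
  e   4    3    2    1    2    3
  e   5    4    3    2    2    3
  c   6    5    4    3    3    3
Edit distance = dp[6][5] = 3

3


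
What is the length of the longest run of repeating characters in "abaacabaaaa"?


Input: "abaacabaaaa"
Scanning for longest run:
  Position 1 ('b'): new char, reset run to 1
  Position 2 ('a'): new char, reset run to 1
  Position 3 ('a'): continues run of 'a', length=2
  Position 4 ('c'): new char, reset run to 1
  Position 5 ('a'): new char, reset run to 1
  Position 6 ('b'): new char, reset run to 1
  Position 7 ('a'): new char, reset run to 1
  Position 8 ('a'): continues run of 'a', length=2
  Position 9 ('a'): continues run of 'a', length=3
  Position 10 ('a'): continues run of 'a', length=4
Longest run: 'a' with length 4

4


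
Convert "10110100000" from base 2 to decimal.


Input: "10110100000" in base 2
Positional expansion:
  Digit '1' (value 1) x 2^10 = 1024
  Digit '0' (value 0) x 2^9 = 0
  Digit '1' (value 1) x 2^8 = 256
  Digit '1' (value 1) x 2^7 = 128
  Digit '0' (value 0) x 2^6 = 0
  Digit '1' (value 1) x 2^5 = 32
  Digit '0' (value 0) x 2^4 = 0
  Digit '0' (value 0) x 2^3 = 0
  Digit '0' (value 0) x 2^2 = 0
  Digit '0' (value 0) x 2^1 = 0
  Digit '0' (value 0) x 2^0 = 0
Sum = 1440

1440


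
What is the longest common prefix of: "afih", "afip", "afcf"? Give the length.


Words: afih, afip, afcf
  Position 0: all 'a' => match
  Position 1: all 'f' => match
  Position 2: ('i', 'i', 'c') => mismatch, stop
LCP = "af" (length 2)

2


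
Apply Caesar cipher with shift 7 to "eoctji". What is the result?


Caesar cipher: shift "eoctji" by 7
  'e' (pos 4) + 7 = pos 11 = 'l'
  'o' (pos 14) + 7 = pos 21 = 'v'
  'c' (pos 2) + 7 = pos 9 = 'j'
  't' (pos 19) + 7 = pos 0 = 'a'
  'j' (pos 9) + 7 = pos 16 = 'q'
  'i' (pos 8) + 7 = pos 15 = 'p'
Result: lvjaqp

lvjaqp


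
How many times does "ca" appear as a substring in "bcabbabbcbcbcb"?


Searching for "ca" in "bcabbabbcbcbcb"
Scanning each position:
  Position 0: "bc" => no
  Position 1: "ca" => MATCH
  Position 2: "ab" => no
  Position 3: "bb" => no
  Position 4: "ba" => no
  Position 5: "ab" => no
  Position 6: "bb" => no
  Position 7: "bc" => no
  Position 8: "cb" => no
  Position 9: "bc" => no
  Position 10: "cb" => no
  Position 11: "bc" => no
  Position 12: "cb" => no
Total occurrences: 1

1


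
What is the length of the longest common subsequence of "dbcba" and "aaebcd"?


LCS of "dbcba" and "aaebcd"
DP table:
           a    a    e    b    c    d
      0    0    0    0    0    0    0
  d   0    0    0    0    0    0    1
  b   0    0    0    0    1    1    1
  c   0    0    0    0    1    2    2
  b   0    0    0    0    1    2    2
  a   0    1    1    1    1    2    2
LCS length = dp[5][6] = 2

2


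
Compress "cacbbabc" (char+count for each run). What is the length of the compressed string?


Input: cacbbabc
Runs:
  'c' x 1 => "c1"
  'a' x 1 => "a1"
  'c' x 1 => "c1"
  'b' x 2 => "b2"
  'a' x 1 => "a1"
  'b' x 1 => "b1"
  'c' x 1 => "c1"
Compressed: "c1a1c1b2a1b1c1"
Compressed length: 14

14


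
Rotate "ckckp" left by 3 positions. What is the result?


Input: "ckckp", rotate left by 3
First 3 characters: "ckc"
Remaining characters: "kp"
Concatenate remaining + first: "kp" + "ckc" = "kpckc"

kpckc


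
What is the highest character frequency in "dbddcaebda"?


Input: dbddcaebda
Character counts:
  'a': 2
  'b': 2
  'c': 1
  'd': 4
  'e': 1
Maximum frequency: 4

4


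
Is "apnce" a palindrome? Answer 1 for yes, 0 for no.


Input: apnce
Reversed: ecnpa
  Compare pos 0 ('a') with pos 4 ('e'): MISMATCH
  Compare pos 1 ('p') with pos 3 ('c'): MISMATCH
Result: not a palindrome

0


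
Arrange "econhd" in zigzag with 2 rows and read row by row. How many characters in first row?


Zigzag "econhd" into 2 rows:
Placing characters:
  'e' => row 0
  'c' => row 1
  'o' => row 0
  'n' => row 1
  'h' => row 0
  'd' => row 1
Rows:
  Row 0: "eoh"
  Row 1: "cnd"
First row length: 3

3


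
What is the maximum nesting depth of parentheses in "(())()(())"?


Input: "(())()(())"
Tracking depth:
  Position 0 '(': depth becomes 1
  Position 1 '(': depth becomes 2
  Position 2 ')': depth becomes 1
  Position 3 ')': depth becomes 0
  Position 4 '(': depth becomes 1
  Position 5 ')': depth becomes 0
  Position 6 '(': depth becomes 1
  Position 7 '(': depth becomes 2
  Position 8 ')': depth becomes 1
  Position 9 ')': depth becomes 0
Maximum depth reached: 2

2


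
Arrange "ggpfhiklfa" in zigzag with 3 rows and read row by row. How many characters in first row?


Zigzag "ggpfhiklfa" into 3 rows:
Placing characters:
  'g' => row 0
  'g' => row 1
  'p' => row 2
  'f' => row 1
  'h' => row 0
  'i' => row 1
  'k' => row 2
  'l' => row 1
  'f' => row 0
  'a' => row 1
Rows:
  Row 0: "ghf"
  Row 1: "gfila"
  Row 2: "pk"
First row length: 3

3


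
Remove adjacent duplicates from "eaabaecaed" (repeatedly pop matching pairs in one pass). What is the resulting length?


Input: eaabaecaed
Stack-based adjacent duplicate removal:
  Read 'e': push. Stack: e
  Read 'a': push. Stack: ea
  Read 'a': matches stack top 'a' => pop. Stack: e
  Read 'b': push. Stack: eb
  Read 'a': push. Stack: eba
  Read 'e': push. Stack: ebae
  Read 'c': push. Stack: ebaec
  Read 'a': push. Stack: ebaeca
  Read 'e': push. Stack: ebaecae
  Read 'd': push. Stack: ebaecaed
Final stack: "ebaecaed" (length 8)

8


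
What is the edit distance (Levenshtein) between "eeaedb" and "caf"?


Computing edit distance: "eeaedb" -> "caf"
DP table:
           c    a    f
      0    1    2    3
  e   1    1    2    3
  e   2    2    2    3
  a   3    3    2    3
  e   4    4    3    3
  d   5    5    4    4
  b   6    6    5    5
Edit distance = dp[6][3] = 5

5


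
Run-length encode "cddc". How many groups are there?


Input: cddc
Scanning for consecutive runs:
  Group 1: 'c' x 1 (positions 0-0)
  Group 2: 'd' x 2 (positions 1-2)
  Group 3: 'c' x 1 (positions 3-3)
Total groups: 3

3


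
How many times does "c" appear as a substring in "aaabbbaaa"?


Searching for "c" in "aaabbbaaa"
Scanning each position:
  Position 0: "a" => no
  Position 1: "a" => no
  Position 2: "a" => no
  Position 3: "b" => no
  Position 4: "b" => no
  Position 5: "b" => no
  Position 6: "a" => no
  Position 7: "a" => no
  Position 8: "a" => no
Total occurrences: 0

0


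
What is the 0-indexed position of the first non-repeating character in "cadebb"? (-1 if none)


Input: cadebb
Character frequencies:
  'a': 1
  'b': 2
  'c': 1
  'd': 1
  'e': 1
Scanning left to right for freq == 1:
  Position 0 ('c'): unique! => answer = 0

0


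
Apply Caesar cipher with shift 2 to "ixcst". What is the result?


Caesar cipher: shift "ixcst" by 2
  'i' (pos 8) + 2 = pos 10 = 'k'
  'x' (pos 23) + 2 = pos 25 = 'z'
  'c' (pos 2) + 2 = pos 4 = 'e'
  's' (pos 18) + 2 = pos 20 = 'u'
  't' (pos 19) + 2 = pos 21 = 'v'
Result: kzeuv

kzeuv


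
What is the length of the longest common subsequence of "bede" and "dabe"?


LCS of "bede" and "dabe"
DP table:
           d    a    b    e
      0    0    0    0    0
  b   0    0    0    1    1
  e   0    0    0    1    2
  d   0    1    1    1    2
  e   0    1    1    1    2
LCS length = dp[4][4] = 2

2


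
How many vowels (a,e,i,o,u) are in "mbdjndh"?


Input: mbdjndh
Checking each character:
  'm' at position 0: consonant
  'b' at position 1: consonant
  'd' at position 2: consonant
  'j' at position 3: consonant
  'n' at position 4: consonant
  'd' at position 5: consonant
  'h' at position 6: consonant
Total vowels: 0

0


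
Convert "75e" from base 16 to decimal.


Input: "75e" in base 16
Positional expansion:
  Digit '7' (value 7) x 16^2 = 1792
  Digit '5' (value 5) x 16^1 = 80
  Digit 'e' (value 14) x 16^0 = 14
Sum = 1886

1886


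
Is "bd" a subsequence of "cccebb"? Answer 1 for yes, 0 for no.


Check if "bd" is a subsequence of "cccebb"
Greedy scan:
  Position 0 ('c'): no match needed
  Position 1 ('c'): no match needed
  Position 2 ('c'): no match needed
  Position 3 ('e'): no match needed
  Position 4 ('b'): matches sub[0] = 'b'
  Position 5 ('b'): no match needed
Only matched 1/2 characters => not a subsequence

0


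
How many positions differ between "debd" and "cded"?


Comparing "debd" and "cded" position by position:
  Position 0: 'd' vs 'c' => DIFFER
  Position 1: 'e' vs 'd' => DIFFER
  Position 2: 'b' vs 'e' => DIFFER
  Position 3: 'd' vs 'd' => same
Positions that differ: 3

3


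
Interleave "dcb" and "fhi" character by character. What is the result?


Interleaving "dcb" and "fhi":
  Position 0: 'd' from first, 'f' from second => "df"
  Position 1: 'c' from first, 'h' from second => "ch"
  Position 2: 'b' from first, 'i' from second => "bi"
Result: dfchbi

dfchbi


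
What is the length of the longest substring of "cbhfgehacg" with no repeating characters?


Input: "cbhfgehacg"
Sliding window (track last position of each char):
  Position 0 ('c'): window [0,0] length 1 -- new best
  Position 1 ('b'): window [0,1] length 2 -- new best
  Position 2 ('h'): window [0,2] length 3 -- new best
  Position 3 ('f'): window [0,3] length 4 -- new best
  Position 4 ('g'): window [0,4] length 5 -- new best
  Position 5 ('e'): window [0,5] length 6 -- new best
  Position 6 ('h'): repeat (last at 2), move window start to 3
  Position 6 ('h'): window [3,6] length 4
  Position 7 ('a'): window [3,7] length 5
  Position 8 ('c'): window [3,8] length 6
  Position 9 ('g'): repeat (last at 4), move window start to 5
  Position 9 ('g'): window [5,9] length 5
Longest substring with no repeats: "cbhfge" with length 6

6


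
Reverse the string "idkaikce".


Input: idkaikce
Reading characters right to left:
  Position 7: 'e'
  Position 6: 'c'
  Position 5: 'k'
  Position 4: 'i'
  Position 3: 'a'
  Position 2: 'k'
  Position 1: 'd'
  Position 0: 'i'
Reversed: eckiakdi

eckiakdi


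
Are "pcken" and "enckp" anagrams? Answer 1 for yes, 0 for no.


Strings: "pcken", "enckp"
Sorted first:  ceknp
Sorted second: ceknp
Sorted forms match => anagrams

1


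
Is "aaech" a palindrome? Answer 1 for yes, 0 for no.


Input: aaech
Reversed: hceaa
  Compare pos 0 ('a') with pos 4 ('h'): MISMATCH
  Compare pos 1 ('a') with pos 3 ('c'): MISMATCH
Result: not a palindrome

0


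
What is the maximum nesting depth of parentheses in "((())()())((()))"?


Input: "((())()())((()))"
Tracking depth:
  Position 0 '(': depth becomes 1
  Position 1 '(': depth becomes 2
  Position 2 '(': depth becomes 3
  Position 3 ')': depth becomes 2
  Position 4 ')': depth becomes 1
  Position 5 '(': depth becomes 2
  Position 6 ')': depth becomes 1
  Position 7 '(': depth becomes 2
  Position 8 ')': depth becomes 1
  Position 9 ')': depth becomes 0
  Position 10 '(': depth becomes 1
  Position 11 '(': depth becomes 2
  Position 12 '(': depth becomes 3
  Position 13 ')': depth becomes 2
  Position 14 ')': depth becomes 1
  Position 15 ')': depth becomes 0
Maximum depth reached: 3

3


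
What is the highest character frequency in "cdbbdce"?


Input: cdbbdce
Character counts:
  'b': 2
  'c': 2
  'd': 2
  'e': 1
Maximum frequency: 2

2


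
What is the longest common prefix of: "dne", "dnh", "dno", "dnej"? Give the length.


Words: dne, dnh, dno, dnej
  Position 0: all 'd' => match
  Position 1: all 'n' => match
  Position 2: ('e', 'h', 'o', 'e') => mismatch, stop
LCP = "dn" (length 2)

2


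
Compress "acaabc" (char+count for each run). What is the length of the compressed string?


Input: acaabc
Runs:
  'a' x 1 => "a1"
  'c' x 1 => "c1"
  'a' x 2 => "a2"
  'b' x 1 => "b1"
  'c' x 1 => "c1"
Compressed: "a1c1a2b1c1"
Compressed length: 10

10


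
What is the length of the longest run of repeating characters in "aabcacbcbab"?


Input: "aabcacbcbab"
Scanning for longest run:
  Position 1 ('a'): continues run of 'a', length=2
  Position 2 ('b'): new char, reset run to 1
  Position 3 ('c'): new char, reset run to 1
  Position 4 ('a'): new char, reset run to 1
  Position 5 ('c'): new char, reset run to 1
  Position 6 ('b'): new char, reset run to 1
  Position 7 ('c'): new char, reset run to 1
  Position 8 ('b'): new char, reset run to 1
  Position 9 ('a'): new char, reset run to 1
  Position 10 ('b'): new char, reset run to 1
Longest run: 'a' with length 2

2


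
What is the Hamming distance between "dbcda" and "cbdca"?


Comparing "dbcda" and "cbdca" position by position:
  Position 0: 'd' vs 'c' => differ
  Position 1: 'b' vs 'b' => same
  Position 2: 'c' vs 'd' => differ
  Position 3: 'd' vs 'c' => differ
  Position 4: 'a' vs 'a' => same
Total differences (Hamming distance): 3

3


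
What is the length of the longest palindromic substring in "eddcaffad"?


Input: "eddcaffad"
Checking substrings for palindromes:
  [4:8] "affa" (len 4) => palindrome
  [1:3] "dd" (len 2) => palindrome
  [5:7] "ff" (len 2) => palindrome
Longest palindromic substring: "affa" with length 4

4


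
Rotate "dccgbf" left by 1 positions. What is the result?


Input: "dccgbf", rotate left by 1
First 1 characters: "d"
Remaining characters: "ccgbf"
Concatenate remaining + first: "ccgbf" + "d" = "ccgbfd"

ccgbfd


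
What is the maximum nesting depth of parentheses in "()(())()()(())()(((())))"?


Input: "()(())()()(())()(((())))"
Tracking depth:
  Position 0 '(': depth becomes 1
  Position 1 ')': depth becomes 0
  Position 2 '(': depth becomes 1
  Position 3 '(': depth becomes 2
  Position 4 ')': depth becomes 1
  Position 5 ')': depth becomes 0
  Position 6 '(': depth becomes 1
  Position 7 ')': depth becomes 0
  Position 8 '(': depth becomes 1
  Position 9 ')': depth becomes 0
  Position 10 '(': depth becomes 1
  Position 11 '(': depth becomes 2
  Position 12 ')': depth becomes 1
  Position 13 ')': depth becomes 0
  Position 14 '(': depth becomes 1
  Position 15 ')': depth becomes 0
  Position 16 '(': depth becomes 1
  Position 17 '(': depth becomes 2
  Position 18 '(': depth becomes 3
  Position 19 '(': depth becomes 4
  Position 20 ')': depth becomes 3
  Position 21 ')': depth becomes 2
  Position 22 ')': depth becomes 1
  Position 23 ')': depth becomes 0
Maximum depth reached: 4

4


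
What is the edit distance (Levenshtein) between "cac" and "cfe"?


Computing edit distance: "cac" -> "cfe"
DP table:
           c    f    e
      0    1    2    3
  c   1    0    1    2
  a   2    1    1    2
  c   3    2    2    2
Edit distance = dp[3][3] = 2

2


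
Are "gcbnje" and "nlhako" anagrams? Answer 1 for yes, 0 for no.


Strings: "gcbnje", "nlhako"
Sorted first:  bcegjn
Sorted second: ahklno
Differ at position 0: 'b' vs 'a' => not anagrams

0


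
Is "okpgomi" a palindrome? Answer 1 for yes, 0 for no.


Input: okpgomi
Reversed: imogpko
  Compare pos 0 ('o') with pos 6 ('i'): MISMATCH
  Compare pos 1 ('k') with pos 5 ('m'): MISMATCH
  Compare pos 2 ('p') with pos 4 ('o'): MISMATCH
Result: not a palindrome

0


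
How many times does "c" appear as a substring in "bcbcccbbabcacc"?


Searching for "c" in "bcbcccbbabcacc"
Scanning each position:
  Position 0: "b" => no
  Position 1: "c" => MATCH
  Position 2: "b" => no
  Position 3: "c" => MATCH
  Position 4: "c" => MATCH
  Position 5: "c" => MATCH
  Position 6: "b" => no
  Position 7: "b" => no
  Position 8: "a" => no
  Position 9: "b" => no
  Position 10: "c" => MATCH
  Position 11: "a" => no
  Position 12: "c" => MATCH
  Position 13: "c" => MATCH
Total occurrences: 7

7


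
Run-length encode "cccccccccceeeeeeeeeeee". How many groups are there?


Input: cccccccccceeeeeeeeeeee
Scanning for consecutive runs:
  Group 1: 'c' x 10 (positions 0-9)
  Group 2: 'e' x 12 (positions 10-21)
Total groups: 2

2


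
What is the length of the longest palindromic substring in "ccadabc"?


Input: "ccadabc"
Checking substrings for palindromes:
  [2:5] "ada" (len 3) => palindrome
  [0:2] "cc" (len 2) => palindrome
Longest palindromic substring: "ada" with length 3

3


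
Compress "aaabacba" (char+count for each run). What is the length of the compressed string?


Input: aaabacba
Runs:
  'a' x 3 => "a3"
  'b' x 1 => "b1"
  'a' x 1 => "a1"
  'c' x 1 => "c1"
  'b' x 1 => "b1"
  'a' x 1 => "a1"
Compressed: "a3b1a1c1b1a1"
Compressed length: 12

12


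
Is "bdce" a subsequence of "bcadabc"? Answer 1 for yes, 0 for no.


Check if "bdce" is a subsequence of "bcadabc"
Greedy scan:
  Position 0 ('b'): matches sub[0] = 'b'
  Position 1 ('c'): no match needed
  Position 2 ('a'): no match needed
  Position 3 ('d'): matches sub[1] = 'd'
  Position 4 ('a'): no match needed
  Position 5 ('b'): no match needed
  Position 6 ('c'): matches sub[2] = 'c'
Only matched 3/4 characters => not a subsequence

0


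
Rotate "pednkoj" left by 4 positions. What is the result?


Input: "pednkoj", rotate left by 4
First 4 characters: "pedn"
Remaining characters: "koj"
Concatenate remaining + first: "koj" + "pedn" = "kojpedn"

kojpedn


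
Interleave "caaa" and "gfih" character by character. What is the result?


Interleaving "caaa" and "gfih":
  Position 0: 'c' from first, 'g' from second => "cg"
  Position 1: 'a' from first, 'f' from second => "af"
  Position 2: 'a' from first, 'i' from second => "ai"
  Position 3: 'a' from first, 'h' from second => "ah"
Result: cgafaiah

cgafaiah


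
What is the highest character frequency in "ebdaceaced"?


Input: ebdaceaced
Character counts:
  'a': 2
  'b': 1
  'c': 2
  'd': 2
  'e': 3
Maximum frequency: 3

3


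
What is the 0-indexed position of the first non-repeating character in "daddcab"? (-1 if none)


Input: daddcab
Character frequencies:
  'a': 2
  'b': 1
  'c': 1
  'd': 3
Scanning left to right for freq == 1:
  Position 0 ('d'): freq=3, skip
  Position 1 ('a'): freq=2, skip
  Position 2 ('d'): freq=3, skip
  Position 3 ('d'): freq=3, skip
  Position 4 ('c'): unique! => answer = 4

4


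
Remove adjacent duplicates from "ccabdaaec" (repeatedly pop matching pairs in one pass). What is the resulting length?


Input: ccabdaaec
Stack-based adjacent duplicate removal:
  Read 'c': push. Stack: c
  Read 'c': matches stack top 'c' => pop. Stack: (empty)
  Read 'a': push. Stack: a
  Read 'b': push. Stack: ab
  Read 'd': push. Stack: abd
  Read 'a': push. Stack: abda
  Read 'a': matches stack top 'a' => pop. Stack: abd
  Read 'e': push. Stack: abde
  Read 'c': push. Stack: abdec
Final stack: "abdec" (length 5)

5


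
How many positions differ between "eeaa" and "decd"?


Comparing "eeaa" and "decd" position by position:
  Position 0: 'e' vs 'd' => DIFFER
  Position 1: 'e' vs 'e' => same
  Position 2: 'a' vs 'c' => DIFFER
  Position 3: 'a' vs 'd' => DIFFER
Positions that differ: 3

3


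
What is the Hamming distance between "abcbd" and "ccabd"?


Comparing "abcbd" and "ccabd" position by position:
  Position 0: 'a' vs 'c' => differ
  Position 1: 'b' vs 'c' => differ
  Position 2: 'c' vs 'a' => differ
  Position 3: 'b' vs 'b' => same
  Position 4: 'd' vs 'd' => same
Total differences (Hamming distance): 3

3


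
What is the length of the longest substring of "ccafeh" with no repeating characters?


Input: "ccafeh"
Sliding window (track last position of each char):
  Position 0 ('c'): window [0,0] length 1 -- new best
  Position 1 ('c'): repeat (last at 0), move window start to 1
  Position 1 ('c'): window [1,1] length 1
  Position 2 ('a'): window [1,2] length 2 -- new best
  Position 3 ('f'): window [1,3] length 3 -- new best
  Position 4 ('e'): window [1,4] length 4 -- new best
  Position 5 ('h'): window [1,5] length 5 -- new best
Longest substring with no repeats: "cafeh" with length 5

5


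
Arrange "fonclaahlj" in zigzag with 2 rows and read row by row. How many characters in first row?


Zigzag "fonclaahlj" into 2 rows:
Placing characters:
  'f' => row 0
  'o' => row 1
  'n' => row 0
  'c' => row 1
  'l' => row 0
  'a' => row 1
  'a' => row 0
  'h' => row 1
  'l' => row 0
  'j' => row 1
Rows:
  Row 0: "fnlal"
  Row 1: "ocahj"
First row length: 5

5


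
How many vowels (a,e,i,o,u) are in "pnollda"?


Input: pnollda
Checking each character:
  'p' at position 0: consonant
  'n' at position 1: consonant
  'o' at position 2: vowel (running total: 1)
  'l' at position 3: consonant
  'l' at position 4: consonant
  'd' at position 5: consonant
  'a' at position 6: vowel (running total: 2)
Total vowels: 2

2


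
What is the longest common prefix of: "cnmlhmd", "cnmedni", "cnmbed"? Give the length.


Words: cnmlhmd, cnmedni, cnmbed
  Position 0: all 'c' => match
  Position 1: all 'n' => match
  Position 2: all 'm' => match
  Position 3: ('l', 'e', 'b') => mismatch, stop
LCP = "cnm" (length 3)

3


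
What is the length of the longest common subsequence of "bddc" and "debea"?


LCS of "bddc" and "debea"
DP table:
           d    e    b    e    a
      0    0    0    0    0    0
  b   0    0    0    1    1    1
  d   0    1    1    1    1    1
  d   0    1    1    1    1    1
  c   0    1    1    1    1    1
LCS length = dp[4][5] = 1

1


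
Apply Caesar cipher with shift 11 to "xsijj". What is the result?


Caesar cipher: shift "xsijj" by 11
  'x' (pos 23) + 11 = pos 8 = 'i'
  's' (pos 18) + 11 = pos 3 = 'd'
  'i' (pos 8) + 11 = pos 19 = 't'
  'j' (pos 9) + 11 = pos 20 = 'u'
  'j' (pos 9) + 11 = pos 20 = 'u'
Result: idtuu

idtuu


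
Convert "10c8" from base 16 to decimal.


Input: "10c8" in base 16
Positional expansion:
  Digit '1' (value 1) x 16^3 = 4096
  Digit '0' (value 0) x 16^2 = 0
  Digit 'c' (value 12) x 16^1 = 192
  Digit '8' (value 8) x 16^0 = 8
Sum = 4296

4296


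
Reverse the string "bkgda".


Input: bkgda
Reading characters right to left:
  Position 4: 'a'
  Position 3: 'd'
  Position 2: 'g'
  Position 1: 'k'
  Position 0: 'b'
Reversed: adgkb

adgkb


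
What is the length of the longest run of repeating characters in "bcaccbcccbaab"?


Input: "bcaccbcccbaab"
Scanning for longest run:
  Position 1 ('c'): new char, reset run to 1
  Position 2 ('a'): new char, reset run to 1
  Position 3 ('c'): new char, reset run to 1
  Position 4 ('c'): continues run of 'c', length=2
  Position 5 ('b'): new char, reset run to 1
  Position 6 ('c'): new char, reset run to 1
  Position 7 ('c'): continues run of 'c', length=2
  Position 8 ('c'): continues run of 'c', length=3
  Position 9 ('b'): new char, reset run to 1
  Position 10 ('a'): new char, reset run to 1
  Position 11 ('a'): continues run of 'a', length=2
  Position 12 ('b'): new char, reset run to 1
Longest run: 'c' with length 3

3


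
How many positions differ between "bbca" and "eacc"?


Comparing "bbca" and "eacc" position by position:
  Position 0: 'b' vs 'e' => DIFFER
  Position 1: 'b' vs 'a' => DIFFER
  Position 2: 'c' vs 'c' => same
  Position 3: 'a' vs 'c' => DIFFER
Positions that differ: 3

3


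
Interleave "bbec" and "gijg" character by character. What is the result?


Interleaving "bbec" and "gijg":
  Position 0: 'b' from first, 'g' from second => "bg"
  Position 1: 'b' from first, 'i' from second => "bi"
  Position 2: 'e' from first, 'j' from second => "ej"
  Position 3: 'c' from first, 'g' from second => "cg"
Result: bgbiejcg

bgbiejcg


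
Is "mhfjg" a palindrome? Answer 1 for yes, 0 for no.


Input: mhfjg
Reversed: gjfhm
  Compare pos 0 ('m') with pos 4 ('g'): MISMATCH
  Compare pos 1 ('h') with pos 3 ('j'): MISMATCH
Result: not a palindrome

0


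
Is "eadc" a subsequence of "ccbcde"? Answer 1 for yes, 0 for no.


Check if "eadc" is a subsequence of "ccbcde"
Greedy scan:
  Position 0 ('c'): no match needed
  Position 1 ('c'): no match needed
  Position 2 ('b'): no match needed
  Position 3 ('c'): no match needed
  Position 4 ('d'): no match needed
  Position 5 ('e'): matches sub[0] = 'e'
Only matched 1/4 characters => not a subsequence

0


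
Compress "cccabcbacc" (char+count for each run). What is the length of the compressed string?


Input: cccabcbacc
Runs:
  'c' x 3 => "c3"
  'a' x 1 => "a1"
  'b' x 1 => "b1"
  'c' x 1 => "c1"
  'b' x 1 => "b1"
  'a' x 1 => "a1"
  'c' x 2 => "c2"
Compressed: "c3a1b1c1b1a1c2"
Compressed length: 14

14


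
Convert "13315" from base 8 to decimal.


Input: "13315" in base 8
Positional expansion:
  Digit '1' (value 1) x 8^4 = 4096
  Digit '3' (value 3) x 8^3 = 1536
  Digit '3' (value 3) x 8^2 = 192
  Digit '1' (value 1) x 8^1 = 8
  Digit '5' (value 5) x 8^0 = 5
Sum = 5837

5837


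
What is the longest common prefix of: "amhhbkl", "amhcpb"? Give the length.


Words: amhhbkl, amhcpb
  Position 0: all 'a' => match
  Position 1: all 'm' => match
  Position 2: all 'h' => match
  Position 3: ('h', 'c') => mismatch, stop
LCP = "amh" (length 3)

3


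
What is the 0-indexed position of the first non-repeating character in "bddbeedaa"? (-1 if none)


Input: bddbeedaa
Character frequencies:
  'a': 2
  'b': 2
  'd': 3
  'e': 2
Scanning left to right for freq == 1:
  Position 0 ('b'): freq=2, skip
  Position 1 ('d'): freq=3, skip
  Position 2 ('d'): freq=3, skip
  Position 3 ('b'): freq=2, skip
  Position 4 ('e'): freq=2, skip
  Position 5 ('e'): freq=2, skip
  Position 6 ('d'): freq=3, skip
  Position 7 ('a'): freq=2, skip
  Position 8 ('a'): freq=2, skip
  No unique character found => answer = -1

-1


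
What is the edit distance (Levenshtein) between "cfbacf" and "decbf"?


Computing edit distance: "cfbacf" -> "decbf"
DP table:
           d    e    c    b    f
      0    1    2    3    4    5
  c   1    1    2    2    3    4
  f   2    2    2    3    3    3
  b   3    3    3    3    3    4
  a   4    4    4    4    4    4
  c   5    5    5    4    5    5
  f   6    6    6    5    5    5
Edit distance = dp[6][5] = 5

5


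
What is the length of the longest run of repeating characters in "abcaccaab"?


Input: "abcaccaab"
Scanning for longest run:
  Position 1 ('b'): new char, reset run to 1
  Position 2 ('c'): new char, reset run to 1
  Position 3 ('a'): new char, reset run to 1
  Position 4 ('c'): new char, reset run to 1
  Position 5 ('c'): continues run of 'c', length=2
  Position 6 ('a'): new char, reset run to 1
  Position 7 ('a'): continues run of 'a', length=2
  Position 8 ('b'): new char, reset run to 1
Longest run: 'c' with length 2

2


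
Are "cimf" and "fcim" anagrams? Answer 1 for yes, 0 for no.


Strings: "cimf", "fcim"
Sorted first:  cfim
Sorted second: cfim
Sorted forms match => anagrams

1


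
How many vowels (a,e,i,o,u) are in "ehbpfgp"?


Input: ehbpfgp
Checking each character:
  'e' at position 0: vowel (running total: 1)
  'h' at position 1: consonant
  'b' at position 2: consonant
  'p' at position 3: consonant
  'f' at position 4: consonant
  'g' at position 5: consonant
  'p' at position 6: consonant
Total vowels: 1

1


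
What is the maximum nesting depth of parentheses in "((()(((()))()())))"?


Input: "((()(((()))()())))"
Tracking depth:
  Position 0 '(': depth becomes 1
  Position 1 '(': depth becomes 2
  Position 2 '(': depth becomes 3
  Position 3 ')': depth becomes 2
  Position 4 '(': depth becomes 3
  Position 5 '(': depth becomes 4
  Position 6 '(': depth becomes 5
  Position 7 '(': depth becomes 6
  Position 8 ')': depth becomes 5
  Position 9 ')': depth becomes 4
  Position 10 ')': depth becomes 3
  Position 11 '(': depth becomes 4
  Position 12 ')': depth becomes 3
  Position 13 '(': depth becomes 4
  Position 14 ')': depth becomes 3
  Position 15 ')': depth becomes 2
  Position 16 ')': depth becomes 1
  Position 17 ')': depth becomes 0
Maximum depth reached: 6

6


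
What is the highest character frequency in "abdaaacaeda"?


Input: abdaaacaeda
Character counts:
  'a': 6
  'b': 1
  'c': 1
  'd': 2
  'e': 1
Maximum frequency: 6

6


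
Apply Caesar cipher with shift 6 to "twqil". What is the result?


Caesar cipher: shift "twqil" by 6
  't' (pos 19) + 6 = pos 25 = 'z'
  'w' (pos 22) + 6 = pos 2 = 'c'
  'q' (pos 16) + 6 = pos 22 = 'w'
  'i' (pos 8) + 6 = pos 14 = 'o'
  'l' (pos 11) + 6 = pos 17 = 'r'
Result: zcwor

zcwor


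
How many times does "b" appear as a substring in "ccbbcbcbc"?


Searching for "b" in "ccbbcbcbc"
Scanning each position:
  Position 0: "c" => no
  Position 1: "c" => no
  Position 2: "b" => MATCH
  Position 3: "b" => MATCH
  Position 4: "c" => no
  Position 5: "b" => MATCH
  Position 6: "c" => no
  Position 7: "b" => MATCH
  Position 8: "c" => no
Total occurrences: 4

4


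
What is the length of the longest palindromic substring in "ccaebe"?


Input: "ccaebe"
Checking substrings for palindromes:
  [3:6] "ebe" (len 3) => palindrome
  [0:2] "cc" (len 2) => palindrome
Longest palindromic substring: "ebe" with length 3

3


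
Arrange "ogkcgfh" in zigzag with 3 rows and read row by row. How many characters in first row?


Zigzag "ogkcgfh" into 3 rows:
Placing characters:
  'o' => row 0
  'g' => row 1
  'k' => row 2
  'c' => row 1
  'g' => row 0
  'f' => row 1
  'h' => row 2
Rows:
  Row 0: "og"
  Row 1: "gcf"
  Row 2: "kh"
First row length: 2

2


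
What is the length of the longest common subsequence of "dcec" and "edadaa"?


LCS of "dcec" and "edadaa"
DP table:
           e    d    a    d    a    a
      0    0    0    0    0    0    0
  d   0    0    1    1    1    1    1
  c   0    0    1    1    1    1    1
  e   0    1    1    1    1    1    1
  c   0    1    1    1    1    1    1
LCS length = dp[4][6] = 1

1


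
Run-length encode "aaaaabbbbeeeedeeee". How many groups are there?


Input: aaaaabbbbeeeedeeee
Scanning for consecutive runs:
  Group 1: 'a' x 5 (positions 0-4)
  Group 2: 'b' x 4 (positions 5-8)
  Group 3: 'e' x 4 (positions 9-12)
  Group 4: 'd' x 1 (positions 13-13)
  Group 5: 'e' x 4 (positions 14-17)
Total groups: 5

5


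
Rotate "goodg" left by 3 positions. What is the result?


Input: "goodg", rotate left by 3
First 3 characters: "goo"
Remaining characters: "dg"
Concatenate remaining + first: "dg" + "goo" = "dggoo"

dggoo


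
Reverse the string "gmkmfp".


Input: gmkmfp
Reading characters right to left:
  Position 5: 'p'
  Position 4: 'f'
  Position 3: 'm'
  Position 2: 'k'
  Position 1: 'm'
  Position 0: 'g'
Reversed: pfmkmg

pfmkmg


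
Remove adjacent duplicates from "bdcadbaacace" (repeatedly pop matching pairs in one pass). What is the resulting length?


Input: bdcadbaacace
Stack-based adjacent duplicate removal:
  Read 'b': push. Stack: b
  Read 'd': push. Stack: bd
  Read 'c': push. Stack: bdc
  Read 'a': push. Stack: bdca
  Read 'd': push. Stack: bdcad
  Read 'b': push. Stack: bdcadb
  Read 'a': push. Stack: bdcadba
  Read 'a': matches stack top 'a' => pop. Stack: bdcadb
  Read 'c': push. Stack: bdcadbc
  Read 'a': push. Stack: bdcadbca
  Read 'c': push. Stack: bdcadbcac
  Read 'e': push. Stack: bdcadbcace
Final stack: "bdcadbcace" (length 10)

10


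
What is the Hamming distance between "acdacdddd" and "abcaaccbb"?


Comparing "acdacdddd" and "abcaaccbb" position by position:
  Position 0: 'a' vs 'a' => same
  Position 1: 'c' vs 'b' => differ
  Position 2: 'd' vs 'c' => differ
  Position 3: 'a' vs 'a' => same
  Position 4: 'c' vs 'a' => differ
  Position 5: 'd' vs 'c' => differ
  Position 6: 'd' vs 'c' => differ
  Position 7: 'd' vs 'b' => differ
  Position 8: 'd' vs 'b' => differ
Total differences (Hamming distance): 7

7


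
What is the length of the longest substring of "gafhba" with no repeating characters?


Input: "gafhba"
Sliding window (track last position of each char):
  Position 0 ('g'): window [0,0] length 1 -- new best
  Position 1 ('a'): window [0,1] length 2 -- new best
  Position 2 ('f'): window [0,2] length 3 -- new best
  Position 3 ('h'): window [0,3] length 4 -- new best
  Position 4 ('b'): window [0,4] length 5 -- new best
  Position 5 ('a'): repeat (last at 1), move window start to 2
  Position 5 ('a'): window [2,5] length 4
Longest substring with no repeats: "gafhb" with length 5

5
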